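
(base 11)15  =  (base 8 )20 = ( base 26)G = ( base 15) 11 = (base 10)16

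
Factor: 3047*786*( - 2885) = -2^1 * 3^1 *5^1  *  11^1*131^1 *277^1*577^1= - 6909407670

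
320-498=  -  178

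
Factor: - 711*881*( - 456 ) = 2^3*3^3*19^1*79^1*881^1 = 285634296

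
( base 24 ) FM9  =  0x23D9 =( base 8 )21731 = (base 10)9177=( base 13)423c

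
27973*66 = 1846218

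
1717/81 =21 + 16/81 = 21.20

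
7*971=6797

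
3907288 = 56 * 69773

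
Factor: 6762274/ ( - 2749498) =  -3381137/1374749  =  - 1811^1 * 1867^1*1374749^( - 1)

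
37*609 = 22533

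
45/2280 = 3/152=0.02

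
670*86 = 57620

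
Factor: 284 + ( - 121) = 163^1 = 163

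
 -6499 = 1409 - 7908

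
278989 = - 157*( - 1777)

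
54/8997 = 18/2999 = 0.01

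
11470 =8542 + 2928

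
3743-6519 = -2776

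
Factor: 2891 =7^2*59^1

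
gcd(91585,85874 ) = 1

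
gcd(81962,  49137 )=1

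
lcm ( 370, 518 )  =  2590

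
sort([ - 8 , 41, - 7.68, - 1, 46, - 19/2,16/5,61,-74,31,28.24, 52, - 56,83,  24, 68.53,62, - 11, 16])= [-74, - 56,-11, - 19/2, - 8, - 7.68,-1, 16/5,16,24, 28.24,31,41, 46, 52 , 61, 62 , 68.53,83]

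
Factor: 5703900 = 2^2*3^1*5^2*19013^1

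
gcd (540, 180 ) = 180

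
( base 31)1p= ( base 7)110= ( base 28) 20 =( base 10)56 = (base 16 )38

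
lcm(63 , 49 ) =441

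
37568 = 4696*8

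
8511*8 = 68088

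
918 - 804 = 114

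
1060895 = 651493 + 409402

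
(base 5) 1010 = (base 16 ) 82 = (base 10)130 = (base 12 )AA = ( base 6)334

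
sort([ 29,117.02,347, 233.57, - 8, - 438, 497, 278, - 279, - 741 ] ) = [ - 741, - 438,  -  279, - 8, 29, 117.02, 233.57, 278, 347, 497]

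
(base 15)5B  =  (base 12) 72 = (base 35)2g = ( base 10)86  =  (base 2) 1010110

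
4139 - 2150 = 1989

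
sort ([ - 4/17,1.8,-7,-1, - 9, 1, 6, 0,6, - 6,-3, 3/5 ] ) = [ - 9,-7, -6, - 3, - 1,-4/17,0 , 3/5, 1,1.8,6, 6]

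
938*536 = 502768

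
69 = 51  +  18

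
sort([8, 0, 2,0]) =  [0, 0, 2, 8]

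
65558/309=212 +50/309  =  212.16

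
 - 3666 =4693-8359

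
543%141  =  120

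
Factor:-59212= - 2^2 * 113^1*131^1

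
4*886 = 3544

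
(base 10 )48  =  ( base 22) 24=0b110000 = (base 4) 300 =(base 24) 20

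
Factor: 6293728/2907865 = 2^5 * 5^( - 1) * 7^1 * 28097^1*581573^( - 1) 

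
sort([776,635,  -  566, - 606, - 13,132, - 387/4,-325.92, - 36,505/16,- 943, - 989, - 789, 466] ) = [-989, - 943, - 789,-606, -566 , - 325.92, - 387/4, - 36, - 13,505/16, 132, 466,635, 776 ] 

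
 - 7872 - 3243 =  - 11115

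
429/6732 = 13/204 = 0.06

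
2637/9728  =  2637/9728  =  0.27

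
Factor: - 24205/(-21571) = 5^1*11^(-1)*37^( - 1) * 47^1*53^( - 1) *103^1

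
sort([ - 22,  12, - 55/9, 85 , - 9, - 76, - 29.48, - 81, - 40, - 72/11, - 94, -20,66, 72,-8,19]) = [ - 94, - 81, -76, - 40,-29.48, - 22, - 20, -9, - 8, -72/11 , - 55/9,12,19,66,72,85 ]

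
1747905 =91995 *19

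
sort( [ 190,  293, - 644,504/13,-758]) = [ - 758,-644,504/13 , 190,293]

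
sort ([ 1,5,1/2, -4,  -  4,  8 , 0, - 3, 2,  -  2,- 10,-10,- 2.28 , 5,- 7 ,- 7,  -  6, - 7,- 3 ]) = [-10, - 10,- 7, - 7,-7, - 6,  -  4, - 4, - 3, -3, - 2.28, - 2,  0,1/2,1, 2, 5,5,8 ] 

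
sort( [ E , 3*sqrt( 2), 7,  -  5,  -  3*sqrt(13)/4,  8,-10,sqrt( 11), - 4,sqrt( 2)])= [ - 10, - 5 , - 4, - 3*sqrt(13 ) /4,sqrt (2), E, sqrt( 11 ), 3*sqrt( 2) , 7, 8] 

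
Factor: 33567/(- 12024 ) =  - 2^( - 3 )*3^(- 1)*67^1 = -67/24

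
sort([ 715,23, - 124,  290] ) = [ - 124,23, 290, 715 ] 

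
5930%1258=898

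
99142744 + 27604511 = 126747255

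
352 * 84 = 29568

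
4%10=4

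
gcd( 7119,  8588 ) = 113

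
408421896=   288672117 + 119749779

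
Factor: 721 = 7^1*103^1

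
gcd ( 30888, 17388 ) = 108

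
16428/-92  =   - 4107/23 = - 178.57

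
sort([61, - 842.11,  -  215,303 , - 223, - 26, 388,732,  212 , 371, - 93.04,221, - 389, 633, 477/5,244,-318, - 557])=[ - 842.11,- 557, - 389, - 318,-223, - 215, - 93.04,- 26,  61, 477/5, 212, 221,244, 303, 371, 388, 633, 732]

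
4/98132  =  1/24533 = 0.00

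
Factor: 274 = 2^1*137^1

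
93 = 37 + 56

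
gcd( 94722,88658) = 2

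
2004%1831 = 173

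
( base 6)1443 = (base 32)C3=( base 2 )110000011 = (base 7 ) 1062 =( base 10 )387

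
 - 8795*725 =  - 6376375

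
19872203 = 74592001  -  54719798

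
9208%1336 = 1192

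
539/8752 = 539/8752 =0.06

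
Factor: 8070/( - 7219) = -2^1*3^1*5^1*269^1*7219^(-1) 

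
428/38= 214/19 = 11.26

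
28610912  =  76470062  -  47859150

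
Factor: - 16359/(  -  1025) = 3^1*5^( - 2)*7^1*19^1 = 399/25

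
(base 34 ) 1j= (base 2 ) 110101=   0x35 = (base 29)1O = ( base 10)53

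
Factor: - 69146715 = -3^1 * 5^1*11^1*53^1*7907^1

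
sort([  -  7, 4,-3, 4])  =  [ - 7  , - 3, 4, 4] 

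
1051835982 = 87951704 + 963884278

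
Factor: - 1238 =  - 2^1*619^1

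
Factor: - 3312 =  -2^4*3^2*23^1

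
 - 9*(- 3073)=27657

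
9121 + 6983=16104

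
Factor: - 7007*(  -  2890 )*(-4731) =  - 2^1*3^1*5^1*7^2*11^1*13^1*17^2 * 19^1*83^1 = - 95803838130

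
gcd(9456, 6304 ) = 3152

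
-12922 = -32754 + 19832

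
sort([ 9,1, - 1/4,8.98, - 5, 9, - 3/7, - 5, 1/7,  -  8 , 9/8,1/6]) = [ - 8, - 5, - 5, - 3/7, - 1/4, 1/7,1/6,1,9/8, 8.98 , 9,9 ]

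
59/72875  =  59/72875= 0.00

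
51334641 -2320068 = 49014573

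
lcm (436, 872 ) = 872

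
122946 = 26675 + 96271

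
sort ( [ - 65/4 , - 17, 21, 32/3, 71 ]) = [-17,-65/4, 32/3,21,71]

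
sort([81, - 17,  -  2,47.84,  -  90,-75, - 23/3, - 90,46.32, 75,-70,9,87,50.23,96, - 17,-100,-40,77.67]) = [ - 100, - 90, - 90, - 75, - 70, - 40, - 17 ,- 17, - 23/3, - 2,9, 46.32, 47.84,50.23,75,77.67, 81, 87,96]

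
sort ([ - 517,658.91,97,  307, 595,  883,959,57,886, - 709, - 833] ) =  [ - 833, - 709, - 517, 57, 97,307,595, 658.91, 883, 886 , 959 ] 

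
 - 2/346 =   -  1+172/173 =- 0.01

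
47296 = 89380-42084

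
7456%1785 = 316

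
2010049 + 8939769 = 10949818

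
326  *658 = 214508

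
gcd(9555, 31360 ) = 245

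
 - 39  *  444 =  - 17316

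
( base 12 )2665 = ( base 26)6D3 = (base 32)49D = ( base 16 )112D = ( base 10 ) 4397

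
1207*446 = 538322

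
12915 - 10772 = 2143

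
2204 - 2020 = 184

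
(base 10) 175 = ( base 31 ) 5K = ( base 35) 50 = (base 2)10101111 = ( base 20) 8f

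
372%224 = 148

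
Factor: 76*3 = 228 = 2^2*3^1*19^1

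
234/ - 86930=-1 + 43348/43465=- 0.00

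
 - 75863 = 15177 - 91040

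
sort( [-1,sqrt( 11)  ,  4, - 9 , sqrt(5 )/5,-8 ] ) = [ - 9, - 8,  -  1, sqrt (5)/5,sqrt( 11),4 ] 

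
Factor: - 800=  - 2^5*5^2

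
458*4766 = 2182828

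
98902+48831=147733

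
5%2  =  1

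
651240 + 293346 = 944586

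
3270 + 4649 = 7919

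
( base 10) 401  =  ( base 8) 621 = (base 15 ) 1bb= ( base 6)1505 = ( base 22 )i5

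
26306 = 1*26306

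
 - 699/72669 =-1 + 23990/24223 = - 0.01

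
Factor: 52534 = 2^1*26267^1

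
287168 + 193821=480989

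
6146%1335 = 806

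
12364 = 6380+5984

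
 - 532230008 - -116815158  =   - 415414850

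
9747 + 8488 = 18235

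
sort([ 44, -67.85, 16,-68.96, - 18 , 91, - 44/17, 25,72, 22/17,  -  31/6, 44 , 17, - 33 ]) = [ - 68.96, - 67.85, - 33, - 18, - 31/6, - 44/17, 22/17,16,17,25 , 44, 44, 72,91] 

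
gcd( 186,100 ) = 2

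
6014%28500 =6014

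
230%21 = 20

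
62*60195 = 3732090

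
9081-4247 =4834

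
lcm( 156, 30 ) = 780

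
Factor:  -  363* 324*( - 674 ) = 79270488 = 2^3 * 3^5 *11^2* 337^1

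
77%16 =13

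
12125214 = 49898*243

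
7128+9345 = 16473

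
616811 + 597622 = 1214433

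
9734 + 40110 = 49844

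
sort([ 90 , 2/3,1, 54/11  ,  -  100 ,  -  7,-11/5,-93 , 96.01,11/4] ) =[ - 100,-93, - 7, - 11/5, 2/3,1, 11/4 , 54/11 , 90,96.01 ] 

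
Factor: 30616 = 2^3*43^1*89^1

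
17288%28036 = 17288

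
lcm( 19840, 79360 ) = 79360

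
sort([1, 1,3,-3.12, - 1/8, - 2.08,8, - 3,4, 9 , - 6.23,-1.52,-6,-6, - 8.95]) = [  -  8.95,-6.23,-6,-6, - 3.12 ,  -  3,-2.08, -1.52, -1/8, 1,1,3,4,8, 9 ] 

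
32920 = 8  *4115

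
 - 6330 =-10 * 633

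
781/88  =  8+ 7/8= 8.88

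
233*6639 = 1546887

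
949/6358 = 949/6358 = 0.15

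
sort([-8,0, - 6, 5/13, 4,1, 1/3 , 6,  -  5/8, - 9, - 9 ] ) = [  -  9, - 9, - 8, - 6, - 5/8,0,1/3, 5/13, 1,4,6]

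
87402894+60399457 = 147802351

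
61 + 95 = 156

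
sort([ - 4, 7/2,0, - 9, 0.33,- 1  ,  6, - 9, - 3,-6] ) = [ -9, - 9, - 6, - 4,  -  3 ,-1, 0,0.33, 7/2, 6]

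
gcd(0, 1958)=1958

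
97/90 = 1 + 7/90 = 1.08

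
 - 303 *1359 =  - 411777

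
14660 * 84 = 1231440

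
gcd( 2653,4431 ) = 7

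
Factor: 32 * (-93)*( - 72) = 214272 = 2^8*3^3*31^1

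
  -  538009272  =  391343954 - 929353226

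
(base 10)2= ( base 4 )2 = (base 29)2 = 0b10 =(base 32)2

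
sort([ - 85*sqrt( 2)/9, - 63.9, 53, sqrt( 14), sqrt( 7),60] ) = [ - 63.9, - 85*sqrt( 2)/9, sqrt( 7 ), sqrt(14 ), 53,60 ]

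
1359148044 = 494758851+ 864389193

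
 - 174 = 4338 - 4512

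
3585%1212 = 1161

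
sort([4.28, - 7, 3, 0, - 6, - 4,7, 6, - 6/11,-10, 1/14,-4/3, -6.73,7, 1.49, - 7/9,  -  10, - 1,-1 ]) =[  -  10, - 10, - 7, - 6.73,-6 ,-4, - 4/3, - 1,  -  1, - 7/9,-6/11,0,1/14,1.49, 3,4.28,6 , 7,7] 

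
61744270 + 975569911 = 1037314181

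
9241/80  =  115+41/80 = 115.51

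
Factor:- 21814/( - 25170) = 13/15 = 3^( - 1 )*5^( - 1)*13^1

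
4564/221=4564/221=20.65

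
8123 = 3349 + 4774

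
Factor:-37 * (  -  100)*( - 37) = - 136900 = - 2^2*5^2 * 37^2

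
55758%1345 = 613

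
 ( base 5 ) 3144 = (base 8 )650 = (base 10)424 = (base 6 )1544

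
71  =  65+6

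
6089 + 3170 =9259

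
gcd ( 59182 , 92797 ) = 1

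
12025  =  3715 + 8310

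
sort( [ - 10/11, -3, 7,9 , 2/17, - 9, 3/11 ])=[ - 9, - 3,- 10/11, 2/17 , 3/11, 7, 9]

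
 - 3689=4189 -7878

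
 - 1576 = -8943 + 7367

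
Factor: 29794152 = 2^3*3^1  *1241423^1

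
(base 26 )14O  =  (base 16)324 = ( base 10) 804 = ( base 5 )11204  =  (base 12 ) 570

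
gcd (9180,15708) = 204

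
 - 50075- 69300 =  - 119375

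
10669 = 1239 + 9430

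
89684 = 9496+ 80188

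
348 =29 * 12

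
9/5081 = 9/5081 = 0.00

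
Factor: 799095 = 3^1*5^1 * 11^1* 29^1 * 167^1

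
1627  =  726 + 901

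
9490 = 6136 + 3354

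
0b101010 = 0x2a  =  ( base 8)52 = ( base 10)42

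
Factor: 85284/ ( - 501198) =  - 2^1 *3^1*23^1 * 811^( -1) = - 138/811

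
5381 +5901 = 11282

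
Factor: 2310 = 2^1 *3^1*5^1*7^1*11^1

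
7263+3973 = 11236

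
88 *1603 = 141064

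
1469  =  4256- 2787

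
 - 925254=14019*( - 66)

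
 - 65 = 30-95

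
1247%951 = 296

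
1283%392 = 107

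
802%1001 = 802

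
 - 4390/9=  - 488 + 2/9 = - 487.78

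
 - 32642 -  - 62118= 29476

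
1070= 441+629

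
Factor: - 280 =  - 2^3*5^1*7^1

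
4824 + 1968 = 6792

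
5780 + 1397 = 7177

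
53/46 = 53/46 = 1.15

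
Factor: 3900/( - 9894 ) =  - 650/1649=-2^1*5^2*13^1 *17^( - 1 )*97^(-1)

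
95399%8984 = 5559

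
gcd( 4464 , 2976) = 1488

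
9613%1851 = 358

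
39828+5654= 45482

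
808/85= 808/85 =9.51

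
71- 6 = 65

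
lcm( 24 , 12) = 24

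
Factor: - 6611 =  - 11^1 * 601^1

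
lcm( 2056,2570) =10280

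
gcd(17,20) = 1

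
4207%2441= 1766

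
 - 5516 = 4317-9833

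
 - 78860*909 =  - 71683740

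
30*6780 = 203400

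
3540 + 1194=4734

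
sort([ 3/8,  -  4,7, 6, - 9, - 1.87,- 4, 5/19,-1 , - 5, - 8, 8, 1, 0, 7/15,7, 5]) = [  -  9, - 8 , - 5, - 4, - 4, - 1.87,  -  1, 0, 5/19  ,  3/8, 7/15, 1,5 , 6, 7 , 7, 8 ]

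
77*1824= 140448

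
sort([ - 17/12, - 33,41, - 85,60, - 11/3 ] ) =[ - 85, - 33,-11/3, - 17/12,41, 60] 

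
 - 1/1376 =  - 1 + 1375/1376 = - 0.00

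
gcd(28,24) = 4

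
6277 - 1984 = 4293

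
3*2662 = 7986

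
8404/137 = 61+47/137= 61.34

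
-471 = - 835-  - 364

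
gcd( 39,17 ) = 1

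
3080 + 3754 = 6834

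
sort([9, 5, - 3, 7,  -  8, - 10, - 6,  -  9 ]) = [ - 10,-9, -8 , - 6, - 3, 5,7,9 ]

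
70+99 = 169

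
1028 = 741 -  - 287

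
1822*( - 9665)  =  -17609630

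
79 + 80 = 159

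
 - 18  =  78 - 96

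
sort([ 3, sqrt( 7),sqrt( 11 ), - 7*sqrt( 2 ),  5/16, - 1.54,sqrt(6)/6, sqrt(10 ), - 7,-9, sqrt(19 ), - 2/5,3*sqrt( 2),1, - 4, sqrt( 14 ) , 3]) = [-7 * sqrt ( 2),- 9, - 7 , - 4, - 1.54, - 2/5, 5/16,sqrt(6) /6,1,sqrt(7) , 3, 3,sqrt(10),sqrt(11), sqrt( 14),  3 * sqrt( 2), sqrt(19 )]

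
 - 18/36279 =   -  2/4031 = - 0.00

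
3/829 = 3/829 = 0.00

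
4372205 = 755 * 5791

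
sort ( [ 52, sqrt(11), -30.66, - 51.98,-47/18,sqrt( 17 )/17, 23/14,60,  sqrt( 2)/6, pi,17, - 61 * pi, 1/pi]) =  [ - 61 * pi, - 51.98, - 30.66, - 47/18, sqrt( 2)/6, sqrt( 17) /17,  1/pi,23/14, pi, sqrt(11 ),17,52, 60 ] 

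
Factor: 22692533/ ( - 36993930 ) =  - 2^( - 1)*3^( - 1 ) * 5^ (-1 )*53^1*83^( - 2 )*179^ (-1 )*428161^1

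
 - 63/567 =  - 1 + 8/9  =  -0.11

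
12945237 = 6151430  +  6793807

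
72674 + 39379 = 112053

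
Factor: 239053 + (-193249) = 45804 = 2^2 * 3^1*11^1*347^1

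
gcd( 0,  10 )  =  10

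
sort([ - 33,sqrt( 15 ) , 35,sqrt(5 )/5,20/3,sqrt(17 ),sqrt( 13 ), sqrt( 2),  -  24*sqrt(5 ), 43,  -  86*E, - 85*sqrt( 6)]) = [  -  86 * E,-85*sqrt( 6), - 24*  sqrt(5 ),  -  33,sqrt( 5) /5,  sqrt( 2),sqrt( 13 ), sqrt(15),sqrt(17), 20/3,35,  43 ]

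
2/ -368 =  - 1/184 = - 0.01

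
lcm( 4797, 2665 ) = 23985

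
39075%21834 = 17241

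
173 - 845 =-672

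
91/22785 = 13/3255  =  0.00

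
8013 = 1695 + 6318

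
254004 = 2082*122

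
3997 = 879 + 3118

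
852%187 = 104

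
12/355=12/355=   0.03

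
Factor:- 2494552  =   - 2^3 * 163^1 *1913^1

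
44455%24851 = 19604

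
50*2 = 100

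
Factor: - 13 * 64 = -832 = -  2^6*13^1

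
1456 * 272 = 396032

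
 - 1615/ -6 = 269 + 1/6 = 269.17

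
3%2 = 1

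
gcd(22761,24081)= 3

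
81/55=1 + 26/55 = 1.47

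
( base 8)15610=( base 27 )9i1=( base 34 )63A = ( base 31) 7AB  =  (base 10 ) 7048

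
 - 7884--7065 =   -  819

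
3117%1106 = 905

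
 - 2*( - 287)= 574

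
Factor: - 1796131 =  - 1796131^1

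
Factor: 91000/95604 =2^1 * 3^ ( - 1)*5^3*7^1*13^1*31^( - 1 ) * 257^(-1 )  =  22750/23901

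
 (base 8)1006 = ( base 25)ki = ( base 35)ES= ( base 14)290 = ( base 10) 518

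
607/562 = 1 + 45/562= 1.08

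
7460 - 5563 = 1897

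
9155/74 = 9155/74 = 123.72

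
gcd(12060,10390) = 10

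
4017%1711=595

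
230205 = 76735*3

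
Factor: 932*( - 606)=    - 2^3*3^1 * 101^1*233^1 = - 564792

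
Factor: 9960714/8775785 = 2^1*3^2*5^( - 1) * 53^2*  181^( - 1)*197^1*9697^( - 1)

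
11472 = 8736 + 2736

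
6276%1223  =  161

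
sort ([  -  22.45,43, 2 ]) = [ - 22.45, 2,43 ]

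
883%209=47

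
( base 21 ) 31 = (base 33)1v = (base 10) 64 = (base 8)100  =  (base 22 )2k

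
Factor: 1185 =3^1 * 5^1 * 79^1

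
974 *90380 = 88030120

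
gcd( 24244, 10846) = 638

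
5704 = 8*713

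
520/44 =130/11 = 11.82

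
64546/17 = 64546/17 = 3796.82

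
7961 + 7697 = 15658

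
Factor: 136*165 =2^3 * 3^1*5^1*11^1*17^1 =22440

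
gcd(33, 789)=3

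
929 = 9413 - 8484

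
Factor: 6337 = 6337^1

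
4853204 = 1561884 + 3291320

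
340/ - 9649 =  - 340/9649 = - 0.04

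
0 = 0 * 57449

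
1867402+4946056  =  6813458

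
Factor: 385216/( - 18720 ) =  - 926/45 = - 2^1*3^( - 2)*5^(- 1 )*463^1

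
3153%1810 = 1343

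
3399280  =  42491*80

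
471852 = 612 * 771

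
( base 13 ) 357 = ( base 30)J9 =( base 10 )579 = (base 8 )1103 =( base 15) 289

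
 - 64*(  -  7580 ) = 485120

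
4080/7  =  582+6/7= 582.86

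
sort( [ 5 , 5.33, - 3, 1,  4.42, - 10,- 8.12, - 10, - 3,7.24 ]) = [ - 10 , - 10,  -  8.12, - 3, - 3,1,  4.42 , 5, 5.33 , 7.24]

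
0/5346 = 0 = 0.00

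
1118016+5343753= 6461769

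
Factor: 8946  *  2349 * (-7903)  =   - 166074859062 = - 2^1*3^6*7^2*29^1 * 71^1*1129^1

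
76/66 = 38/33=1.15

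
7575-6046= 1529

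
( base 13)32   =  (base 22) 1j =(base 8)51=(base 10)41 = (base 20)21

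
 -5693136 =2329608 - 8022744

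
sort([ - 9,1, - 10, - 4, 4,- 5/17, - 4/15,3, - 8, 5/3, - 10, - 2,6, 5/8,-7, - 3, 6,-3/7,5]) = [ - 10 , - 10, - 9, -8 , - 7,- 4,- 3, - 2, - 3/7, - 5/17, - 4/15,5/8,1,  5/3,3,4,5,6 , 6 ]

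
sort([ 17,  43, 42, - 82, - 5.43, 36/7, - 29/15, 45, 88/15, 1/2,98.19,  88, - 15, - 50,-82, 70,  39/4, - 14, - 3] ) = [ - 82, - 82,-50, - 15, - 14, - 5.43, - 3, - 29/15,1/2, 36/7, 88/15, 39/4, 17,42, 43, 45 , 70, 88, 98.19]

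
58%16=10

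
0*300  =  0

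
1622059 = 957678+664381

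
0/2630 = 0=0.00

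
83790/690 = 121+10/23 =121.43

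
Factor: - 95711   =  -7^1*11^2 *113^1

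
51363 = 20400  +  30963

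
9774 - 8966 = 808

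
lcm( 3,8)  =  24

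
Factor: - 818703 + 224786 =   -  593917 = -233^1*2549^1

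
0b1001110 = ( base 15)53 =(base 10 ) 78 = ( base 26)30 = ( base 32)2e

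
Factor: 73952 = 2^5*2311^1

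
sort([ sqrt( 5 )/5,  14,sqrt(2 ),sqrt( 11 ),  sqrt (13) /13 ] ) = [sqrt(13)/13,sqrt( 5)/5, sqrt(2 ),sqrt(11),  14 ] 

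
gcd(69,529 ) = 23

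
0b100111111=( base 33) 9M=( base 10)319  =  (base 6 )1251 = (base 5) 2234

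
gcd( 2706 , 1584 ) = 66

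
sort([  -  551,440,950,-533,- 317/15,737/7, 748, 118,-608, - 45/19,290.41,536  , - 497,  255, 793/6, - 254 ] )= [  -  608,-551,  -  533, - 497, - 254,-317/15 , - 45/19,737/7, 118,793/6, 255, 290.41,440, 536,748,950]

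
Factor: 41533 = 41^1*1013^1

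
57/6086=57/6086 = 0.01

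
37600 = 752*50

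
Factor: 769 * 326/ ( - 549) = - 250694/549 =- 2^1*3^( - 2)*61^( - 1)*163^1*769^1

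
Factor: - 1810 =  - 2^1*5^1*181^1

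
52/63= 52/63=0.83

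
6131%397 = 176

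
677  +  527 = 1204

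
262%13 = 2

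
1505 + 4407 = 5912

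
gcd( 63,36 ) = 9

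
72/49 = 1 + 23/49 =1.47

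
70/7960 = 7/796= 0.01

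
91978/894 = 102 + 395/447 = 102.88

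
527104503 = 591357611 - 64253108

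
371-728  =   - 357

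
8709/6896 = 1+1813/6896 = 1.26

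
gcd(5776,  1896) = 8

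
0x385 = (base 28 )145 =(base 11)74A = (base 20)251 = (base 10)901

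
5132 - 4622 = 510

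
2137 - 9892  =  -7755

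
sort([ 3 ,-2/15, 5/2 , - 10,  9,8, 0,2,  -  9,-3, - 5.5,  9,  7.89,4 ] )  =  [ - 10, - 9, - 5.5, - 3, - 2/15 , 0,2 , 5/2, 3, 4,7.89,8,  9, 9 ]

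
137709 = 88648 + 49061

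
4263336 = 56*76131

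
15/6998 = 15/6998 = 0.00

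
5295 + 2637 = 7932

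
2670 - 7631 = -4961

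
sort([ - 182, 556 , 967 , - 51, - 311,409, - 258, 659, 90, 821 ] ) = [ - 311, - 258, - 182, -51, 90,409,556,  659,  821, 967]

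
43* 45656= 1963208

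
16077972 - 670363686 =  - 654285714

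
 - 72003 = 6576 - 78579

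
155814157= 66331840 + 89482317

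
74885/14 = 5348  +  13/14 = 5348.93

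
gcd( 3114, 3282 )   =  6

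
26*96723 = 2514798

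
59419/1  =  59419=59419.00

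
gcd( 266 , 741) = 19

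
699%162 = 51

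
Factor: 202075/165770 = 295/242  =  2^( - 1)*5^1*11^(  -  2) * 59^1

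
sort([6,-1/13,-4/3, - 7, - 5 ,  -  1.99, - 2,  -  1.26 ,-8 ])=[  -  8, - 7,  -  5, - 2, - 1.99, - 4/3, - 1.26 ,-1/13, 6] 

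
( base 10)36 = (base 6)100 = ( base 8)44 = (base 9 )40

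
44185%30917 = 13268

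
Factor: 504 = 2^3*3^2*7^1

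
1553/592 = 1553/592 = 2.62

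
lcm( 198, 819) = 18018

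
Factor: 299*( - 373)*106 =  - 2^1*13^1*23^1*53^1*373^1 = - 11821862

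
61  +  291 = 352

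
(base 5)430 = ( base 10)115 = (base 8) 163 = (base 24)4j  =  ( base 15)7a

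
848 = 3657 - 2809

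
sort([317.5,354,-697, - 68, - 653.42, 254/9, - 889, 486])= [-889,-697, - 653.42,-68,254/9,317.5,  354,486]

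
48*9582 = 459936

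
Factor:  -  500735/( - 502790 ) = 2^( - 1)*17^1*43^1*367^(-1) = 731/734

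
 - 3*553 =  -1659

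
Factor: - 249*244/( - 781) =2^2 * 3^1*11^(  -  1)*61^1 *71^ ( - 1 )*83^1 = 60756/781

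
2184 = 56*39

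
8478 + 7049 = 15527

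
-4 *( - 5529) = 22116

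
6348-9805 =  - 3457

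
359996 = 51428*7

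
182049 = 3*60683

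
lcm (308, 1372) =15092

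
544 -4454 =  - 3910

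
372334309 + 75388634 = 447722943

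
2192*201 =440592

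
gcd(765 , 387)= 9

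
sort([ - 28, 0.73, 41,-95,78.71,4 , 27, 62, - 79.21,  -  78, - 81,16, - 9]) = [  -  95 , - 81,-79.21,-78, - 28, - 9, 0.73,4, 16, 27,41,  62,78.71]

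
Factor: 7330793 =1543^1*4751^1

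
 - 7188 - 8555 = -15743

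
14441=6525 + 7916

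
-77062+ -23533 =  - 100595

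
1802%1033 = 769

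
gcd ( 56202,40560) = 6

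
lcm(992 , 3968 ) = 3968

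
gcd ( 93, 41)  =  1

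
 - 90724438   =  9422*( - 9629 ) 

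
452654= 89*5086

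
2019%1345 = 674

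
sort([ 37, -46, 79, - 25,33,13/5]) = [ - 46, - 25,13/5, 33,37, 79]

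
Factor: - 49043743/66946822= - 2^(-1)*7^1 * 151^1*46399^1*33473411^( - 1) 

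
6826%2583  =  1660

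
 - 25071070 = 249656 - 25320726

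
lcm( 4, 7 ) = 28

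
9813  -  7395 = 2418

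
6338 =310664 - 304326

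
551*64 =35264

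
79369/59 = 1345+14/59  =  1345.24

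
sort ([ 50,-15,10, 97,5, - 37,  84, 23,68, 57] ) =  [ - 37, - 15,5, 10, 23, 50, 57, 68, 84, 97 ] 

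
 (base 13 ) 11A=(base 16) C0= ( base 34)5M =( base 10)192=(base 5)1232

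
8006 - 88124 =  - 80118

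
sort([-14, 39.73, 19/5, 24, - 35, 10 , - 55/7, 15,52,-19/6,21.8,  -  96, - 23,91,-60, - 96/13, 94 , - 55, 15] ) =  [-96,-60, - 55, - 35, - 23, - 14, - 55/7,-96/13,-19/6,19/5,10 , 15,15,21.8,24, 39.73,52,91,  94]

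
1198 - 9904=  - 8706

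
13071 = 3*4357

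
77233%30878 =15477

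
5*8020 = 40100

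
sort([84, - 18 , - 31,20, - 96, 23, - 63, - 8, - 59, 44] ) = [ - 96, - 63, - 59 , - 31 , - 18, - 8, 20 , 23, 44, 84 ]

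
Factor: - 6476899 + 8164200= 7^1 * 11^1 * 17^1*1289^1 = 1687301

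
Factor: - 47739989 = - 11^1*19^1*228421^1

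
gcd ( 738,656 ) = 82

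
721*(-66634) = - 48043114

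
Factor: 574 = 2^1*7^1*41^1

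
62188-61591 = 597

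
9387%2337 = 39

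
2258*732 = 1652856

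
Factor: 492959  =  23^1*21433^1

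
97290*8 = 778320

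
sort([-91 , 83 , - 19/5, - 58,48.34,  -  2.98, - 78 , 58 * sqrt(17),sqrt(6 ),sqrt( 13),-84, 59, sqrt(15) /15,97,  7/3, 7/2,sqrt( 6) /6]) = [ - 91 ,-84,-78, - 58 ,  -  19/5, - 2.98 , sqrt(15 ) /15 , sqrt(6)/6,7/3, sqrt(6 ), 7/2, sqrt( 13),48.34, 59, 83, 97, 58*sqrt( 17)]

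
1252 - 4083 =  - 2831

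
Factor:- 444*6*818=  - 2179152 = - 2^4*3^2*37^1*409^1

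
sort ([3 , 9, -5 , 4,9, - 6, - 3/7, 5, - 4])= [-6, - 5, - 4, - 3/7,  3,4, 5, 9, 9]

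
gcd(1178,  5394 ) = 62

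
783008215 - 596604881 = 186403334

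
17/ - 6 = - 17/6 = - 2.83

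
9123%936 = 699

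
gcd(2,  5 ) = 1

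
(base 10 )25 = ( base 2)11001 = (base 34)p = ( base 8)31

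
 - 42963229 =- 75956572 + 32993343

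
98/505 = 98/505=0.19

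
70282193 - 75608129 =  - 5325936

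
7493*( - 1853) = -13884529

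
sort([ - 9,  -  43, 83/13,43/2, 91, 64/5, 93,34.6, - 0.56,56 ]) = [ - 43,  -  9,  -  0.56,83/13, 64/5,43/2, 34.6, 56,91, 93 ]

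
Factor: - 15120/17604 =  - 2^2 * 5^1*7^1*163^( - 1 ) = - 140/163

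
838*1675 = 1403650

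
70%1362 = 70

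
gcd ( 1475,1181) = 1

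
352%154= 44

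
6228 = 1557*4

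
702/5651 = 702/5651 = 0.12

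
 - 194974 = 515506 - 710480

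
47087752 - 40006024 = 7081728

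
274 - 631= - 357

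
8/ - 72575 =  -1+72567/72575 = - 0.00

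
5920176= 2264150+3656026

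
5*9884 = 49420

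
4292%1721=850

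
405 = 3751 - 3346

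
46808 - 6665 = 40143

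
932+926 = 1858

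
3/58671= 1/19557 = 0.00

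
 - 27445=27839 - 55284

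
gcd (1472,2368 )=64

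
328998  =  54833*6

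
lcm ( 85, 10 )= 170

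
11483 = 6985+4498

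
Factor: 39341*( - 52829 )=-7^1* 7547^1*39341^1 = -2078345689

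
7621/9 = 846 + 7/9 = 846.78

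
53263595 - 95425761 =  - 42162166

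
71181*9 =640629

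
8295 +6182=14477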